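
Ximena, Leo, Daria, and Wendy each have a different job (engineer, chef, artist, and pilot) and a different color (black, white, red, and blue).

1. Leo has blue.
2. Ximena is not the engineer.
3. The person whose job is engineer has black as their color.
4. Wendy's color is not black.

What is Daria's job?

engineer

With clues 1–4, artist, chef, and pilot are impossible for Daria's job.
That leaves engineer.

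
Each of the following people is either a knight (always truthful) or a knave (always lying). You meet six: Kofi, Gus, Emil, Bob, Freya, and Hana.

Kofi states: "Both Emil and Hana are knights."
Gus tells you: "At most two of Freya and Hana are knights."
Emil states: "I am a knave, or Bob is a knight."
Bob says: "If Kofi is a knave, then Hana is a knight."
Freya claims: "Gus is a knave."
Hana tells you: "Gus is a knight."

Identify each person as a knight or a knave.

Regardless of anyone's role, Gus's statement is true, so Gus is a knight.
With that fixed, Freya's statement is false, so Freya is a knave.
With that fixed, Hana's statement is true, so Hana is a knight.
With that fixed, Bob's statement is true, so Bob is a knight.
With that fixed, Emil's statement is true, so Emil is a knight.
With that fixed, Kofi's statement is true, so Kofi is a knight.

Kofi: knight, Gus: knight, Emil: knight, Bob: knight, Freya: knave, Hana: knight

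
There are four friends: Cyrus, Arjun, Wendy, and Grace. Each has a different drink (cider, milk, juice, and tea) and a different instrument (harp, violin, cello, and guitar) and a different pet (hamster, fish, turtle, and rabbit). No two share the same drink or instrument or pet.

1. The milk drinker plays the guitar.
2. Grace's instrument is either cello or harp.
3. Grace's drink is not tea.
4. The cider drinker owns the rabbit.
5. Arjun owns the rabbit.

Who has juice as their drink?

With clues 1–5, Arjun, Cyrus, and Wendy are impossible for the one with drink juice.
That leaves Grace.

Grace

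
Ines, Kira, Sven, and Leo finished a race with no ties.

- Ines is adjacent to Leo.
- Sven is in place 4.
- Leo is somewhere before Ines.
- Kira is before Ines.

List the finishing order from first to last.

From clues 1–2: Sven → place 4.
From clues 1–3: Ines is in {2,3}.
From clues 1–4: Kira → place 1, Leo → place 2, Ines → place 3.

Kira, Leo, Ines, Sven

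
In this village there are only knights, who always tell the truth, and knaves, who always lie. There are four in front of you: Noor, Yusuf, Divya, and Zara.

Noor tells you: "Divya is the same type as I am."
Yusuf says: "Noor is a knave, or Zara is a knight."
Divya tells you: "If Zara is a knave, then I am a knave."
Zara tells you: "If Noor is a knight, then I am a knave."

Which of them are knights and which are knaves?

Noor: knave, Yusuf: knight, Divya: knight, Zara: knight

Consider Noor. Suppose Noor is a knight.
Then whichever role Zara has, Zara's statement has the wrong truth value — contradiction.
So Noor is a knave.
With that fixed, Yusuf's statement is true, so Yusuf is a knight.
With that fixed, Zara's statement is true, so Zara is a knight.
With that fixed, Divya's statement is true, so Divya is a knight.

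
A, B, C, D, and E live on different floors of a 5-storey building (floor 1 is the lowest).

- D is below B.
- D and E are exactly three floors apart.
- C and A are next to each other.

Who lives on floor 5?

B

With clue 1, D is ruled out for floor 5.
With clues 1–3, A, C, and E are ruled out for floor 5.
So floor 5 is B.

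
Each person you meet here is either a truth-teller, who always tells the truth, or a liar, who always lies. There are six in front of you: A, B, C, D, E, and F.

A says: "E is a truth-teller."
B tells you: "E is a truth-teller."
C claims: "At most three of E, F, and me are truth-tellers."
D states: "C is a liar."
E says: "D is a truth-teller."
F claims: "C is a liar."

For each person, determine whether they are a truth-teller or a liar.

A: liar, B: liar, C: truth-teller, D: liar, E: liar, F: liar

Regardless of anyone's role, C's statement is true, so C is a truth-teller.
With that fixed, D's statement is false, so D is a liar.
With that fixed, E's statement is false, so E is a liar.
With that fixed, F's statement is false, so F is a liar.
With that fixed, A's statement is false, so A is a liar.
With that fixed, B's statement is false, so B is a liar.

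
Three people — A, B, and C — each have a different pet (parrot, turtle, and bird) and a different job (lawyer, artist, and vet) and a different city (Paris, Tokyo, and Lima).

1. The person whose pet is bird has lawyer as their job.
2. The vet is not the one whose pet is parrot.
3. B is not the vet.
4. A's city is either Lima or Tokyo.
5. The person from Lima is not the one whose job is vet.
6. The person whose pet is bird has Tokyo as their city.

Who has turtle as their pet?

With clues 1–3, B is impossible for the one with pet turtle.
With clues 1–6, A is impossible for the one with pet turtle.
That leaves C.

C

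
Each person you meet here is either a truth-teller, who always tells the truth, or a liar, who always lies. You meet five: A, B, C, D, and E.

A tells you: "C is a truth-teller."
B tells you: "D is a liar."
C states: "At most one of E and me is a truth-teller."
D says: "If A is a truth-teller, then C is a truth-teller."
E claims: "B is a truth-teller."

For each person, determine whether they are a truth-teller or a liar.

Consider A. Suppose A is a liar.
Then no assignment of the remaining roles makes every statement match its speaker's type — contradiction.
So A is a truth-teller.
Consider B. Suppose B is a truth-teller.
Then no assignment of the remaining roles makes every statement match its speaker's type — contradiction.
So B is a liar.
With that fixed, E's statement is false, so E is a liar.
With that fixed, C's statement is true, so C is a truth-teller.
With that fixed, D's statement is true, so D is a truth-teller.

A: truth-teller, B: liar, C: truth-teller, D: truth-teller, E: liar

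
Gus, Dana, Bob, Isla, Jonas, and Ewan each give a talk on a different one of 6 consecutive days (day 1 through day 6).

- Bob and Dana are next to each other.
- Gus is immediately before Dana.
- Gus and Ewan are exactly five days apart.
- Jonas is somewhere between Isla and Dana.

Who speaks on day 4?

Jonas

With clues 1–3, Bob, Dana, Ewan, and Gus are ruled out for day 4.
With clues 1–4, Isla is ruled out for day 4.
So day 4 is Jonas.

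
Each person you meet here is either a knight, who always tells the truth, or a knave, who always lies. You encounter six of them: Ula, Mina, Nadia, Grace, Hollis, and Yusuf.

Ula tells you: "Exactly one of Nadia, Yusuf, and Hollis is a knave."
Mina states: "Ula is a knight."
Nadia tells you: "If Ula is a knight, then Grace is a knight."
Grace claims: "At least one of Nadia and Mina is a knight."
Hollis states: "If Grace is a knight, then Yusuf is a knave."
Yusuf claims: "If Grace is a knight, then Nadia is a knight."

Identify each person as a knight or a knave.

Ula: knight, Mina: knight, Nadia: knight, Grace: knight, Hollis: knave, Yusuf: knight

Consider Ula. Suppose Ula is a knave.
Then no assignment of the remaining roles makes every statement match its speaker's type — contradiction.
So Ula is a knight.
With that fixed, Mina's statement is true, so Mina is a knight.
With that fixed, Grace's statement is true, so Grace is a knight.
With that fixed, Nadia's statement is true, so Nadia is a knight.
With that fixed, Yusuf's statement is true, so Yusuf is a knight.
With that fixed, Hollis's statement is false, so Hollis is a knave.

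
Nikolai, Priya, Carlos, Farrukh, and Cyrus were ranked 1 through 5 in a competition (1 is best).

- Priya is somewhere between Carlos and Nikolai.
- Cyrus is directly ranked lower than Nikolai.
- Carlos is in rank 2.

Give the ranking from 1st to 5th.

From clue 1: Priya is in {2,3,4}.
From clues 1–3: Farrukh → rank 1, Carlos → rank 2, Priya → rank 3, Nikolai → rank 4, Cyrus → rank 5.

Farrukh, Carlos, Priya, Nikolai, Cyrus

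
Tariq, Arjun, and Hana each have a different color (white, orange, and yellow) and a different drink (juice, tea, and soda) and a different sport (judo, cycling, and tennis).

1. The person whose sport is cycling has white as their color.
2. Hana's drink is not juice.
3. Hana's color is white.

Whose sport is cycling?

With clues 1–3, Arjun and Tariq are impossible for the one with sport cycling.
That leaves Hana.

Hana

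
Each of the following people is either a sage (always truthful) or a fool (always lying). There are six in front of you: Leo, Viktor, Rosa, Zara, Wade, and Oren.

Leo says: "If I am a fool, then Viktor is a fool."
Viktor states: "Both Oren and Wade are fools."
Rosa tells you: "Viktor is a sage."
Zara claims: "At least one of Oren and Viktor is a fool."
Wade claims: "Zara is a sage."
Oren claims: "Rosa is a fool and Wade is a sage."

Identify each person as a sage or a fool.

Leo: sage, Viktor: fool, Rosa: fool, Zara: sage, Wade: sage, Oren: sage

Consider Leo. Suppose Leo is a fool.
Then no assignment of the remaining roles makes every statement match its speaker's type — contradiction.
So Leo is a sage.
Consider Viktor. Suppose Viktor is a sage.
Then no assignment of the remaining roles makes every statement match its speaker's type — contradiction.
So Viktor is a fool.
With that fixed, Rosa's statement is false, so Rosa is a fool.
With that fixed, Zara's statement is true, so Zara is a sage.
With that fixed, Wade's statement is true, so Wade is a sage.
With that fixed, Oren's statement is true, so Oren is a sage.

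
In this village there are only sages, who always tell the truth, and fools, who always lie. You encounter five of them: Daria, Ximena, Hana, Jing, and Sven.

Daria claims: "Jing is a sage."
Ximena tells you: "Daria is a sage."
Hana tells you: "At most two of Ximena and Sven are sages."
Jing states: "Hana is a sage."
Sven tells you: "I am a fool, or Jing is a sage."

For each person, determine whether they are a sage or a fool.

Daria: sage, Ximena: sage, Hana: sage, Jing: sage, Sven: sage

Regardless of anyone's role, Hana's statement is true, so Hana is a sage.
With that fixed, Jing's statement is true, so Jing is a sage.
With that fixed, Sven's statement is true, so Sven is a sage.
With that fixed, Daria's statement is true, so Daria is a sage.
With that fixed, Ximena's statement is true, so Ximena is a sage.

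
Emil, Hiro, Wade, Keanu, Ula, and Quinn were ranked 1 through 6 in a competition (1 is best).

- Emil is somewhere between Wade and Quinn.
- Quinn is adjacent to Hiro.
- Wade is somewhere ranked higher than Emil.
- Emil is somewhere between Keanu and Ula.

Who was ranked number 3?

Emil

With clues 1–4, Hiro, Keanu, Quinn, Ula, and Wade are ruled out for rank 3.
So rank 3 is Emil.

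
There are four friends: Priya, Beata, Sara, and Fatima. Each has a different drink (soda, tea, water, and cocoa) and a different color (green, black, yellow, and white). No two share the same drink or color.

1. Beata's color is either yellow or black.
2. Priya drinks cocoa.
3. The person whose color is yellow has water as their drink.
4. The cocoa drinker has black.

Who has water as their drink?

Beata

With clues 1–2, Priya is impossible for the one with drink water.
With clues 1–4, Fatima and Sara are impossible for the one with drink water.
That leaves Beata.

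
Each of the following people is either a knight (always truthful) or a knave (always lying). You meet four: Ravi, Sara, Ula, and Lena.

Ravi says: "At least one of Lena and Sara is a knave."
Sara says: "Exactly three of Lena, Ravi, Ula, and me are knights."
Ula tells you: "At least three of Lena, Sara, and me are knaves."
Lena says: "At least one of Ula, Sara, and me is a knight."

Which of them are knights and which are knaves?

Ravi: knight, Sara: knave, Ula: knave, Lena: knight

Consider Ravi. Suppose Ravi is a knave.
Then no assignment of the remaining roles makes every statement match its speaker's type — contradiction.
So Ravi is a knight.
Consider Sara. Suppose Sara is a knight.
Then no assignment of the remaining roles makes every statement match its speaker's type — contradiction.
So Sara is a knave.
Consider Ula. Suppose Ula is a knight.
Then Ula's own statement would have to be true, but it can't be — contradiction.
So Ula is a knave.
Consider Lena. Suppose Lena is a knave.
Then Ula's statement comes out true, contradicting Ula being a knave.
So Lena is a knight.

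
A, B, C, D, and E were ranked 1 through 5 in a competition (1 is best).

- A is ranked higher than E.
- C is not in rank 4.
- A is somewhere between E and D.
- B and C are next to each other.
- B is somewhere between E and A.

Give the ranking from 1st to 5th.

From clue 1: A is in {1,2,3,4}.
From clues 1–3: A is in {2,3,4}.
From clues 1–4: A is in {2,4}.
From clues 1–5: D → rank 1, A → rank 2, C → rank 3, B → rank 4, E → rank 5.

D, A, C, B, E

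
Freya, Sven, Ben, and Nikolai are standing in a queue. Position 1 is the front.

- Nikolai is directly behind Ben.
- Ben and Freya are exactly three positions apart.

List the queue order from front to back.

Ben, Nikolai, Sven, Freya

From clue 1: Ben is in {1,2,3}.
From clues 1–2: Ben → position 1, Nikolai → position 2, Sven → position 3, Freya → position 4.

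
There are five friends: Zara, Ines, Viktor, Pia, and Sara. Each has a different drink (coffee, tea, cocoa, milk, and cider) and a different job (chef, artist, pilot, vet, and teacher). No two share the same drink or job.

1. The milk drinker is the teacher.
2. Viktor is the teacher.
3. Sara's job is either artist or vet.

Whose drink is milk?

Viktor

With clues 1–2, Ines, Pia, Sara, and Zara are impossible for the one with drink milk.
That leaves Viktor.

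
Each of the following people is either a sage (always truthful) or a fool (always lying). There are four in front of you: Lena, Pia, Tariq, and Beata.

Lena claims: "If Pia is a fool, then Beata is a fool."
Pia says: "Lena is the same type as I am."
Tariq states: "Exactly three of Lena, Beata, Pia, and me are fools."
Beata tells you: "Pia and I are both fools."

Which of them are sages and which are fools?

Lena: sage, Pia: sage, Tariq: fool, Beata: fool

Consider Lena. Suppose Lena is a fool.
Then whichever role Pia has, Pia's statement has the wrong truth value — contradiction.
So Lena is a sage.
Consider Pia. Suppose Pia is a fool.
Then whichever role Beata has, Beata's statement has the wrong truth value — contradiction.
So Pia is a sage.
With that fixed, Tariq's statement is false, so Tariq is a fool.
With that fixed, Beata's statement is false, so Beata is a fool.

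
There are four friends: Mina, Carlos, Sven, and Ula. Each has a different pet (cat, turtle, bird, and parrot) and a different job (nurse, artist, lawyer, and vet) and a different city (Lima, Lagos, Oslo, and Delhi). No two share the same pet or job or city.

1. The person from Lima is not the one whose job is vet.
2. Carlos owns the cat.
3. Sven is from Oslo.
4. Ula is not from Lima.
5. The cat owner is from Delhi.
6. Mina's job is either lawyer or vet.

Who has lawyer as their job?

With clues 1–6, Carlos, Sven, and Ula are impossible for the one with job lawyer.
That leaves Mina.

Mina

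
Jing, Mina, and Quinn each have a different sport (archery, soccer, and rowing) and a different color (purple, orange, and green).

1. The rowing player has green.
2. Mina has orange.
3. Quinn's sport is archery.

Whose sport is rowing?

Jing

With clues 1–2, Mina is impossible for the one with sport rowing.
With clues 1–3, Quinn is impossible for the one with sport rowing.
That leaves Jing.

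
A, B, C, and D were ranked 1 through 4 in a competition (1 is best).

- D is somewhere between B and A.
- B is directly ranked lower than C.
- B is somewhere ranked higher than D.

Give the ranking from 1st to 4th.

From clue 1: D is in {2,3}.
From clues 1–2: A is in {1,4}.
From clues 1–3: C → rank 1, B → rank 2, D → rank 3, A → rank 4.

C, B, D, A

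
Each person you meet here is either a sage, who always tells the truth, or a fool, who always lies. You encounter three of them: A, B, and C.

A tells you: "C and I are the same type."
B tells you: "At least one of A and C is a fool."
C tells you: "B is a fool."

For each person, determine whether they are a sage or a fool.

Consider A. Suppose A is a fool.
Then no assignment of the remaining roles makes every statement match its speaker's type — contradiction.
So A is a sage.
Consider B. Suppose B is a sage.
Then no assignment of the remaining roles makes every statement match its speaker's type — contradiction.
So B is a fool.
With that fixed, C's statement is true, so C is a sage.

A: sage, B: fool, C: sage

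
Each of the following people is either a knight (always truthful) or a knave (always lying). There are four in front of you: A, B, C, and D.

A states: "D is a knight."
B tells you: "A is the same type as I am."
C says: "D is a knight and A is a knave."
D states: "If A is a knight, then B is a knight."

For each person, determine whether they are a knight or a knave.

Consider A. Suppose A is a knave.
Then whichever role B has, B's statement has the wrong truth value — contradiction.
So A is a knight.
With that fixed, C's statement is false, so C is a knave.
Consider B. Suppose B is a knave.
Then no assignment of the remaining roles makes every statement match its speaker's type — contradiction.
So B is a knight.
With that fixed, D's statement is true, so D is a knight.

A: knight, B: knight, C: knave, D: knight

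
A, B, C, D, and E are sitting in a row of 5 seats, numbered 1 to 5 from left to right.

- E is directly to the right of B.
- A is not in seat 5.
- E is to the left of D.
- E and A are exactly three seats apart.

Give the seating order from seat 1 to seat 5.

From clue 1: B is in {1,2,3,4}.
From clues 1–2: A is in {1,2,3,4}.
From clues 1–3: B is in {1,2,3}.
From clues 1–4: A → seat 1, C → seat 2, B → seat 3, E → seat 4, D → seat 5.

A, C, B, E, D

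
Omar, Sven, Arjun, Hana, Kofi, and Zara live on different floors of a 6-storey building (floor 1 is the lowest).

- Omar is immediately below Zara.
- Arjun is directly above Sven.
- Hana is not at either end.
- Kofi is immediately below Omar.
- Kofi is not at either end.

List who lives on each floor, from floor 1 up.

From clue 1: Omar is in {1,2,3,4,5}.
From clues 1–3: Hana is in {2,3,4,5}.
From clues 1–4: Omar is in {2,5}.
From clues 1–5: Sven → floor 1, Arjun → floor 2, Hana → floor 3, Kofi → floor 4, Omar → floor 5, Zara → floor 6.

Sven, Arjun, Hana, Kofi, Omar, Zara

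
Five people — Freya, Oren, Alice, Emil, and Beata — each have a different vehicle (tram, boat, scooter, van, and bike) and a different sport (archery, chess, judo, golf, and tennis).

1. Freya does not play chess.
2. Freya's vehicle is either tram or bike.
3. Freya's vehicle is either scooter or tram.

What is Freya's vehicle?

tram

With clues 1–2, boat, scooter, and van are impossible for Freya's vehicle.
With clues 1–3, bike is impossible for Freya's vehicle.
That leaves tram.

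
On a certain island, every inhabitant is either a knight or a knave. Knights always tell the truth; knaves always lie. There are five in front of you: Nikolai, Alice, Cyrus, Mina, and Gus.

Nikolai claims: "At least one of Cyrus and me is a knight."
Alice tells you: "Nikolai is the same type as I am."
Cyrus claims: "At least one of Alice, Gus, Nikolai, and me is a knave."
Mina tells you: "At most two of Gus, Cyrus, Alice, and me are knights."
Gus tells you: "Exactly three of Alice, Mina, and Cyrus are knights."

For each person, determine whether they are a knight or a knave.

Nikolai: knight, Alice: knave, Cyrus: knight, Mina: knight, Gus: knave

Consider Nikolai. Suppose Nikolai is a knave.
Then whichever role Alice has, Alice's statement has the wrong truth value — contradiction.
So Nikolai is a knight.
Consider Alice. Suppose Alice is a knight.
Then no assignment of the remaining roles makes every statement match its speaker's type — contradiction.
So Alice is a knave.
With that fixed, Cyrus's statement is true, so Cyrus is a knight.
With that fixed, Gus's statement is false, so Gus is a knave.
With that fixed, Mina's statement is true, so Mina is a knight.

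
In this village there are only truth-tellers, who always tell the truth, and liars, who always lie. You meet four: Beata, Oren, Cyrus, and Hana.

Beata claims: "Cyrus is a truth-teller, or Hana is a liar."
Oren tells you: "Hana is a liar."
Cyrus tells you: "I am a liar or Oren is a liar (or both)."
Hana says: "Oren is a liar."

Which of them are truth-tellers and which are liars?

Beata: truth-teller, Oren: liar, Cyrus: truth-teller, Hana: truth-teller

Consider Beata. Suppose Beata is a liar.
Then no assignment of the remaining roles makes every statement match its speaker's type — contradiction.
So Beata is a truth-teller.
Consider Oren. Suppose Oren is a truth-teller.
Then whichever role Cyrus has, Cyrus's statement has the wrong truth value — contradiction.
So Oren is a liar.
With that fixed, Cyrus's statement is true, so Cyrus is a truth-teller.
With that fixed, Hana's statement is true, so Hana is a truth-teller.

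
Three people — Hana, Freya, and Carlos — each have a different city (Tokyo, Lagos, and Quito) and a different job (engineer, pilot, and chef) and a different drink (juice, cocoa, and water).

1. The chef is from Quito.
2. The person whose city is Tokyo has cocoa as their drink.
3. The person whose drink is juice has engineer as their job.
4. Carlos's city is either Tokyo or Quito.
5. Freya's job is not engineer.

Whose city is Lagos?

With clues 1–4, Carlos is impossible for the one with city Lagos.
With clues 1–5, Freya is impossible for the one with city Lagos.
That leaves Hana.

Hana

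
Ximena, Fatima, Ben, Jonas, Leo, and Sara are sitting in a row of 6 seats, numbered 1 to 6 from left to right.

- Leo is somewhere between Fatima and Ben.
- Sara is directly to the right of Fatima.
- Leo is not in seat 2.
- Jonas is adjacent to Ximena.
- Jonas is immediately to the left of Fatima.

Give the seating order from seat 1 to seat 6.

Ximena, Jonas, Fatima, Sara, Leo, Ben

From clue 1: Leo is in {2,3,4,5}.
From clues 1–3: Leo is in {3,4,5}.
From clues 1–4: Fatima is in {1,3,5}.
From clues 1–5: Ximena → seat 1, Jonas → seat 2, Fatima → seat 3, Sara → seat 4, Leo → seat 5, Ben → seat 6.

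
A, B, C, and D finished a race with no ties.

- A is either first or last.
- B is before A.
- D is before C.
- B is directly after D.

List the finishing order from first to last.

From clue 1: A is in {1,4}.
From clues 1–2: A → place 4.
From clues 1–3: C is in {2,3}.
From clues 1–4: D → place 1, B → place 2, C → place 3.

D, B, C, A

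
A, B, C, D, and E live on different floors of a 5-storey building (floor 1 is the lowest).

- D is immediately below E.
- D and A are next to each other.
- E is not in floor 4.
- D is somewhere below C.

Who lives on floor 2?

D

With clues 1–2, E is ruled out for floor 2.
With clues 1–3, A is ruled out for floor 2.
With clues 1–4, B and C are ruled out for floor 2.
So floor 2 is D.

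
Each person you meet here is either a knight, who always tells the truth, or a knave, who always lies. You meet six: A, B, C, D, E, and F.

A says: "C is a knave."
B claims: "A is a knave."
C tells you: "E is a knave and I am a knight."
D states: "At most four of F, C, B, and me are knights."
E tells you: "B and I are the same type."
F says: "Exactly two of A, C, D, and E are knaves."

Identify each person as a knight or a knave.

Regardless of anyone's role, D's statement is true, so D is a knight.
Consider A. Suppose A is a knight.
Then no assignment of the remaining roles makes every statement match its speaker's type — contradiction.
So A is a knave.
With that fixed, B's statement is true, so B is a knight.
Consider C. Suppose C is a knave.
Then A's statement comes out true, contradicting A being a knave.
So C is a knight.
Consider E. Suppose E is a knight.
Then C's statement comes out false, contradicting C being a knight.
So E is a knave.
With that fixed, F's statement is true, so F is a knight.

A: knave, B: knight, C: knight, D: knight, E: knave, F: knight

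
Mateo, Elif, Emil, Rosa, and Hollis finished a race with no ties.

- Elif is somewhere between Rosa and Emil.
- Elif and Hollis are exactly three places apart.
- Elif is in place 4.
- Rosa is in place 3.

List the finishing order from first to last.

From clue 1: Elif is in {2,3,4}.
From clues 1–2: Elif is in {2,4}.
From clues 1–3: Hollis → place 1, Elif → place 4.
From clues 1–4: Mateo → place 2, Rosa → place 3, Emil → place 5.

Hollis, Mateo, Rosa, Elif, Emil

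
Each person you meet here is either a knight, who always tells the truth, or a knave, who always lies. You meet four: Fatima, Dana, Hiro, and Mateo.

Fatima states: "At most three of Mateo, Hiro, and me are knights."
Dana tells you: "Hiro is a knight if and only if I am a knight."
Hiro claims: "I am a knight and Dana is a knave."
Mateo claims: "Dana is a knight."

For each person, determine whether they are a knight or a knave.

Fatima: knight, Dana: knave, Hiro: knight, Mateo: knave

Regardless of anyone's role, Fatima's statement is true, so Fatima is a knight.
Consider Dana. Suppose Dana is a knight.
Then no assignment of the remaining roles makes every statement match its speaker's type — contradiction.
So Dana is a knave.
With that fixed, Mateo's statement is false, so Mateo is a knave.
Consider Hiro. Suppose Hiro is a knave.
Then Dana's statement comes out true, contradicting Dana being a knave.
So Hiro is a knight.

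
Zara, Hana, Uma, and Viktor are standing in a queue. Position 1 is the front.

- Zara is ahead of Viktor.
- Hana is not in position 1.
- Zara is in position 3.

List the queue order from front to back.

Uma, Hana, Zara, Viktor

From clue 1: Zara is in {1,2,3}.
From clues 1–3: Uma → position 1, Hana → position 2, Zara → position 3, Viktor → position 4.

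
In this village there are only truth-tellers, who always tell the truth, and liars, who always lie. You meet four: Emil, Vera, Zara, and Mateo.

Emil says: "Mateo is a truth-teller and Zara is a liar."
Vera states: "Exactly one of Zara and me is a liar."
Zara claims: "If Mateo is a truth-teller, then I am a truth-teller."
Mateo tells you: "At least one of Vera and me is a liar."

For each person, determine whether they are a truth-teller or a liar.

Consider Emil. Suppose Emil is a liar.
Then no assignment of the remaining roles makes every statement match its speaker's type — contradiction.
So Emil is a truth-teller.
Consider Vera. Suppose Vera is a truth-teller.
Then whichever role Mateo has, Mateo's statement has the wrong truth value — contradiction.
So Vera is a liar.
With that fixed, Mateo's statement is true, so Mateo is a truth-teller.
Consider Zara. Suppose Zara is a truth-teller.
Then Emil's statement comes out false, contradicting Emil being a truth-teller.
So Zara is a liar.

Emil: truth-teller, Vera: liar, Zara: liar, Mateo: truth-teller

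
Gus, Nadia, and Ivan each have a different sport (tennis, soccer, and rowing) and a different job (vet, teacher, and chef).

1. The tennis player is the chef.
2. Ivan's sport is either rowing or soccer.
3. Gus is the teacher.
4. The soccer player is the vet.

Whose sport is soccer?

Ivan

With clues 1–3, Nadia is impossible for the one with sport soccer.
With clues 1–4, Gus is impossible for the one with sport soccer.
That leaves Ivan.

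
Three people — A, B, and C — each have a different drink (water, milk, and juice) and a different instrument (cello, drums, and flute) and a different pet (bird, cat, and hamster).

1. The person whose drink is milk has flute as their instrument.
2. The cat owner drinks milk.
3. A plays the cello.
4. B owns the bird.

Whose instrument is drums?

With clues 1–3, A is impossible for the one with instrument drums.
With clues 1–4, C is impossible for the one with instrument drums.
That leaves B.

B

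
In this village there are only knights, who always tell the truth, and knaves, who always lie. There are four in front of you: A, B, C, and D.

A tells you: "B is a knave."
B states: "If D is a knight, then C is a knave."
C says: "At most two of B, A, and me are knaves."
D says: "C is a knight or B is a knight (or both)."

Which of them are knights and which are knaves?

Consider A. Suppose A is a knave.
Then no assignment of the remaining roles makes every statement match its speaker's type — contradiction.
So A is a knight.
With that fixed, C's statement is true, so C is a knight.
With that fixed, D's statement is true, so D is a knight.
With that fixed, B's statement is false, so B is a knave.

A: knight, B: knave, C: knight, D: knight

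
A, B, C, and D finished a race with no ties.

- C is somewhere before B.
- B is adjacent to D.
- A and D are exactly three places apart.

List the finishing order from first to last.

A, C, B, D

From clue 1: B is in {2,3,4}.
From clues 1–2: C is in {1,2}.
From clues 1–3: A → place 1, C → place 2, B → place 3, D → place 4.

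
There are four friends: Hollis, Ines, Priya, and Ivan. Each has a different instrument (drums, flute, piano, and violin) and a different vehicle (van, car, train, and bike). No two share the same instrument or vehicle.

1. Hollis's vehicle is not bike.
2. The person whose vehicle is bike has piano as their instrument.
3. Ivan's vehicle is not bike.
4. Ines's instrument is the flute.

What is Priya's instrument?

piano

With clues 1–4, drums, flute, and violin are impossible for Priya's instrument.
That leaves piano.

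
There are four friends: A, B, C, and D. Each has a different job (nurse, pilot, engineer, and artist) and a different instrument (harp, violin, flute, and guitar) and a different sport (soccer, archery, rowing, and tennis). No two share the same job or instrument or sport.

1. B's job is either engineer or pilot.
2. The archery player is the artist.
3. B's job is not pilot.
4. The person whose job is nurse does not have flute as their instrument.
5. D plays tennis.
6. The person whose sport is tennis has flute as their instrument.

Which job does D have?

pilot

With clues 1–3, engineer is impossible for D's job.
With clues 1–5, artist is impossible for D's job.
With clues 1–6, nurse is impossible for D's job.
That leaves pilot.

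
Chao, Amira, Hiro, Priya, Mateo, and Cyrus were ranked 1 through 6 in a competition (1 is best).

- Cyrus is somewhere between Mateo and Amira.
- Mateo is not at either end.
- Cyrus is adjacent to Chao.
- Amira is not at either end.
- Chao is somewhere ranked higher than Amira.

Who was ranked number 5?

With clues 1–4, Chao, Cyrus, Hiro, and Priya are ruled out for rank 5.
With clues 1–5, Mateo is ruled out for rank 5.
So rank 5 is Amira.

Amira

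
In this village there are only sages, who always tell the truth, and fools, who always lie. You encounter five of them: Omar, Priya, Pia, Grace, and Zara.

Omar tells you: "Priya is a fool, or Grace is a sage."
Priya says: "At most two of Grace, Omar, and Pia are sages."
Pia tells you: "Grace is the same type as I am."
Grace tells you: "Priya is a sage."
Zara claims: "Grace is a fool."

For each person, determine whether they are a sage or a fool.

Consider Omar. Suppose Omar is a fool.
Then no assignment of the remaining roles makes every statement match its speaker's type — contradiction.
So Omar is a sage.
Consider Priya. Suppose Priya is a fool.
Then no assignment of the remaining roles makes every statement match its speaker's type — contradiction.
So Priya is a sage.
With that fixed, Grace's statement is true, so Grace is a sage.
With that fixed, Zara's statement is false, so Zara is a fool.
Consider Pia. Suppose Pia is a sage.
Then Priya's statement comes out false, contradicting Priya being a sage.
So Pia is a fool.

Omar: sage, Priya: sage, Pia: fool, Grace: sage, Zara: fool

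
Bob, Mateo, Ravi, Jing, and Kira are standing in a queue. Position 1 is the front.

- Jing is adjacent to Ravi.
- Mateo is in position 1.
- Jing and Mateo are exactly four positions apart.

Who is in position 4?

With clues 1–2, Mateo is ruled out for position 4.
With clues 1–3, Bob, Jing, and Kira are ruled out for position 4.
So position 4 is Ravi.

Ravi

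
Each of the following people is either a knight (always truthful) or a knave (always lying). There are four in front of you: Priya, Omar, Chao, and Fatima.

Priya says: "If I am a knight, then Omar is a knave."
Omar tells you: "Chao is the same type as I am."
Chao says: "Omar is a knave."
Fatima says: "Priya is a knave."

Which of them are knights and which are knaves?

Priya: knight, Omar: knave, Chao: knight, Fatima: knave

Consider Priya. Suppose Priya is a knave.
Then Priya's own statement would have to be false, but it can't be — contradiction.
So Priya is a knight.
With that fixed, Fatima's statement is false, so Fatima is a knave.
Consider Omar. Suppose Omar is a knight.
Then Priya's statement comes out false, contradicting Priya being a knight.
So Omar is a knave.
With that fixed, Chao's statement is true, so Chao is a knight.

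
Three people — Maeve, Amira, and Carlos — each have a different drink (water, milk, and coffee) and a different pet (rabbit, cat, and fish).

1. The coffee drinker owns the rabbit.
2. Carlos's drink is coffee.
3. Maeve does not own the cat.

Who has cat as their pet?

With clues 1–2, Carlos is impossible for the one with pet cat.
With clues 1–3, Maeve is impossible for the one with pet cat.
That leaves Amira.

Amira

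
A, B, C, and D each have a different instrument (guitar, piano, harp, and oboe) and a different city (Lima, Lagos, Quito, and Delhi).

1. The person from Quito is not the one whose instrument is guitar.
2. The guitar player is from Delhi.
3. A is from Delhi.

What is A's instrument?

With clues 1–3, harp, oboe, and piano are impossible for A's instrument.
That leaves guitar.

guitar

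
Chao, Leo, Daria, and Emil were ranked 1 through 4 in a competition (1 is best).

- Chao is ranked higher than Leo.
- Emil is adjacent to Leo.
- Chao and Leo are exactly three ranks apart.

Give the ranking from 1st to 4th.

From clue 1: Chao is in {1,2,3}.
From clues 1–2: Chao is in {1,2}.
From clues 1–3: Chao → rank 1, Daria → rank 2, Emil → rank 3, Leo → rank 4.

Chao, Daria, Emil, Leo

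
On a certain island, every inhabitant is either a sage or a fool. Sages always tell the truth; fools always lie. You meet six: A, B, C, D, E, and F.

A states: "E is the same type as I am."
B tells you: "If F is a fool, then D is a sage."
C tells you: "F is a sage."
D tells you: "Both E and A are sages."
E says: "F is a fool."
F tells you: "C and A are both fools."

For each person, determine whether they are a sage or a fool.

Consider A. Suppose A is a fool.
Then no assignment of the remaining roles makes every statement match its speaker's type — contradiction.
So A is a sage.
With that fixed, F's statement is false, so F is a fool.
With that fixed, C's statement is false, so C is a fool.
With that fixed, E's statement is true, so E is a sage.
With that fixed, D's statement is true, so D is a sage.
With that fixed, B's statement is true, so B is a sage.

A: sage, B: sage, C: fool, D: sage, E: sage, F: fool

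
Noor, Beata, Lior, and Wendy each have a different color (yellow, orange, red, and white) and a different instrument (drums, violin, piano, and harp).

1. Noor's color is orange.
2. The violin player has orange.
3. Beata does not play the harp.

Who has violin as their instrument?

Noor

With clues 1–2, Beata, Lior, and Wendy are impossible for the one with instrument violin.
That leaves Noor.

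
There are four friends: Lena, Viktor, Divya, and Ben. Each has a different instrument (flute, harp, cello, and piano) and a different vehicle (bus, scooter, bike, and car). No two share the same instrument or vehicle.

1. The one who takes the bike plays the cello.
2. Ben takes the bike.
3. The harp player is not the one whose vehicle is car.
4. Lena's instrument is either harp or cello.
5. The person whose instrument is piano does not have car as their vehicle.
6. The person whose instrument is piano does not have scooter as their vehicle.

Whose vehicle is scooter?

Lena

With clues 1–2, Ben is impossible for the one with vehicle scooter.
With clues 1–6, Divya and Viktor are impossible for the one with vehicle scooter.
That leaves Lena.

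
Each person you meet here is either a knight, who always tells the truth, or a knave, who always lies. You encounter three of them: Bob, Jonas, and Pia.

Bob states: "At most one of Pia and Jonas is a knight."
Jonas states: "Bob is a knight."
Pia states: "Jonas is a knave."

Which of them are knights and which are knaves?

Consider Bob. Suppose Bob is a knave.
Then no assignment of the remaining roles makes every statement match its speaker's type — contradiction.
So Bob is a knight.
With that fixed, Jonas's statement is true, so Jonas is a knight.
With that fixed, Pia's statement is false, so Pia is a knave.

Bob: knight, Jonas: knight, Pia: knave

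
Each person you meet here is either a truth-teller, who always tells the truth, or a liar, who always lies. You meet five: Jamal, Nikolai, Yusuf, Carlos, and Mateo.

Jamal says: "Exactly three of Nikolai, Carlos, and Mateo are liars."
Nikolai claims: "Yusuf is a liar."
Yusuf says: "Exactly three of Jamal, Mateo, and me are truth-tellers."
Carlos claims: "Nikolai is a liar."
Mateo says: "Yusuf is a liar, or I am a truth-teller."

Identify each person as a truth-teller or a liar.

Consider Jamal. Suppose Jamal is a truth-teller.
Then no assignment of the remaining roles makes every statement match its speaker's type — contradiction.
So Jamal is a liar.
With that fixed, Yusuf's statement is false, so Yusuf is a liar.
With that fixed, Mateo's statement is true, so Mateo is a truth-teller.
With that fixed, Nikolai's statement is true, so Nikolai is a truth-teller.
With that fixed, Carlos's statement is false, so Carlos is a liar.

Jamal: liar, Nikolai: truth-teller, Yusuf: liar, Carlos: liar, Mateo: truth-teller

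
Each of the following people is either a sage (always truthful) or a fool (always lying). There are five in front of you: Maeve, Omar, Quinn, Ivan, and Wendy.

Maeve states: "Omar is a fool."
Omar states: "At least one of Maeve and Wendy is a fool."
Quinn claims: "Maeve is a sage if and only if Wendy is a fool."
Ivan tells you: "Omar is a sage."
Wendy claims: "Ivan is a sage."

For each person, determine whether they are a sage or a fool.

Maeve: fool, Omar: sage, Quinn: sage, Ivan: sage, Wendy: sage

Consider Maeve. Suppose Maeve is a sage.
Then no assignment of the remaining roles makes every statement match its speaker's type — contradiction.
So Maeve is a fool.
With that fixed, Omar's statement is true, so Omar is a sage.
With that fixed, Ivan's statement is true, so Ivan is a sage.
With that fixed, Wendy's statement is true, so Wendy is a sage.
With that fixed, Quinn's statement is true, so Quinn is a sage.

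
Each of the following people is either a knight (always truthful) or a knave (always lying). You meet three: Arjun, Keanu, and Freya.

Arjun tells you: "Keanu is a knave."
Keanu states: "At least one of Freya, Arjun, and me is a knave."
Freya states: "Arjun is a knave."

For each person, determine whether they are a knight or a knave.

Arjun: knave, Keanu: knight, Freya: knight

Consider Arjun. Suppose Arjun is a knight.
Then no assignment of the remaining roles makes every statement match its speaker's type — contradiction.
So Arjun is a knave.
With that fixed, Keanu's statement is true, so Keanu is a knight.
With that fixed, Freya's statement is true, so Freya is a knight.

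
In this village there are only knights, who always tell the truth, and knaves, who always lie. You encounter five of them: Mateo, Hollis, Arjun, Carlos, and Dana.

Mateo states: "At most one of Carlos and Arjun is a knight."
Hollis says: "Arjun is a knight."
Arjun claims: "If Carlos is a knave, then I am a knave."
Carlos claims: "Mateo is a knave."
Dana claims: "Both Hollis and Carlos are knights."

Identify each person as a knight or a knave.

Mateo: knave, Hollis: knight, Arjun: knight, Carlos: knight, Dana: knight

Consider Mateo. Suppose Mateo is a knight.
Then no assignment of the remaining roles makes every statement match its speaker's type — contradiction.
So Mateo is a knave.
With that fixed, Carlos's statement is true, so Carlos is a knight.
With that fixed, Arjun's statement is true, so Arjun is a knight.
With that fixed, Hollis's statement is true, so Hollis is a knight.
With that fixed, Dana's statement is true, so Dana is a knight.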